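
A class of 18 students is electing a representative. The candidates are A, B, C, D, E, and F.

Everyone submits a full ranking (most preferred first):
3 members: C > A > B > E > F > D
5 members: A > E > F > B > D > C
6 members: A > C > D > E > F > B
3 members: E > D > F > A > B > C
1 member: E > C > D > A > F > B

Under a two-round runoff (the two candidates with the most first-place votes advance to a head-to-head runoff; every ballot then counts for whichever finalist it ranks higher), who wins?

A

Round 1 first-place votes: A 11, B 0, C 3, D 0, E 4, F 0. A and E advance.
Runoff: A is ranked above E on 14 ballots, E above A on 4.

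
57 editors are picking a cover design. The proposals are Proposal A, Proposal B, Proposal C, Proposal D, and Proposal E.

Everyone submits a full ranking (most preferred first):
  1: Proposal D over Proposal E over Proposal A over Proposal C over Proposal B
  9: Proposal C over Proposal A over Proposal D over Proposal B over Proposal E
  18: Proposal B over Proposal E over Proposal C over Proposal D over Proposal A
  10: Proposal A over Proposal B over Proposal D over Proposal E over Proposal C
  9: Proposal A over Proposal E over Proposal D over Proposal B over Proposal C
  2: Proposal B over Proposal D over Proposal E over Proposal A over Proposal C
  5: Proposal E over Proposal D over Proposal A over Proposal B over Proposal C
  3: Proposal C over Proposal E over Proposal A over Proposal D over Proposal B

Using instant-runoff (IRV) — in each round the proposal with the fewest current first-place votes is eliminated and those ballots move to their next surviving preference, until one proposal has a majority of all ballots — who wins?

Proposal A

Round 1: Proposal A 19, Proposal B 20, Proposal C 12, Proposal D 1, Proposal E 5. Proposal D eliminated.
Round 2: Proposal A 19, Proposal B 20, Proposal C 12, Proposal E 6. Proposal E eliminated.
Round 3: Proposal A 25, Proposal B 20, Proposal C 12. Proposal C eliminated.
Round 4: Proposal A 37, Proposal B 20. Proposal A has a majority (≥29).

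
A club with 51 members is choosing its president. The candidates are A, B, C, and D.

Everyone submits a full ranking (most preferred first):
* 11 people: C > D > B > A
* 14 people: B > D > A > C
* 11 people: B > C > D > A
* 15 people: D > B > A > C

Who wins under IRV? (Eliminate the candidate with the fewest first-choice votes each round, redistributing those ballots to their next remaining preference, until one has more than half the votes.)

D

Round 1: A 0, B 25, C 11, D 15. A eliminated.
Round 2: B 25, C 11, D 15. C eliminated.
Round 3: B 25, D 26. D has a majority (≥26).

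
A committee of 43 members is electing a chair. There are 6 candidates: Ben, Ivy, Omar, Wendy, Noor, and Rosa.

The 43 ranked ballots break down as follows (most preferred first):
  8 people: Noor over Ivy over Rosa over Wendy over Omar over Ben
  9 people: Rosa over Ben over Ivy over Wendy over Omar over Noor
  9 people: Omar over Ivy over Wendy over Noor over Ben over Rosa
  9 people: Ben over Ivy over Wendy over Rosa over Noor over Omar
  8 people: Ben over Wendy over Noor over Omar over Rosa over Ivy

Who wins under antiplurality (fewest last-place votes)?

Wendy

Last-place votes: Ben 8, Ivy 8, Omar 9, Wendy 0, Noor 9, Rosa 9.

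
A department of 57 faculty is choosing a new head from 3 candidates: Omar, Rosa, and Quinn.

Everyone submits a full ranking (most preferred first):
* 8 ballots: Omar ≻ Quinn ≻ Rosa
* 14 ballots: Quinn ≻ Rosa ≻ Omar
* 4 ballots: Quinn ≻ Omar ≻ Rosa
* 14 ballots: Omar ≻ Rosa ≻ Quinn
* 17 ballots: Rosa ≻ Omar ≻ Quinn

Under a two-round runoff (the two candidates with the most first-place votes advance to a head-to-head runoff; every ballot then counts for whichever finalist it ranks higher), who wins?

Omar

Round 1 first-place votes: Omar 22, Rosa 17, Quinn 18. Omar and Quinn advance.
Runoff: Omar is ranked above Quinn on 39 ballots, Quinn above Omar on 18.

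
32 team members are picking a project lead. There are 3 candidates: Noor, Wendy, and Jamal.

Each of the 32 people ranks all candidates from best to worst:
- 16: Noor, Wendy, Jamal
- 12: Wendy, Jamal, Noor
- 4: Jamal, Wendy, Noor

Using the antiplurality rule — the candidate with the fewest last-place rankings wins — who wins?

Wendy

Last-place votes: Noor 16, Wendy 0, Jamal 16.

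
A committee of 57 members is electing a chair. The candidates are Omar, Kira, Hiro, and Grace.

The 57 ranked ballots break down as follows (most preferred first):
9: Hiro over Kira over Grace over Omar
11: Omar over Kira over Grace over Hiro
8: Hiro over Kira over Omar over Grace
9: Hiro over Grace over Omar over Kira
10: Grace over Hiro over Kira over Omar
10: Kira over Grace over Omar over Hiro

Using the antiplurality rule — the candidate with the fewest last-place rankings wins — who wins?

Last-place votes: Omar 19, Kira 9, Hiro 21, Grace 8.

Grace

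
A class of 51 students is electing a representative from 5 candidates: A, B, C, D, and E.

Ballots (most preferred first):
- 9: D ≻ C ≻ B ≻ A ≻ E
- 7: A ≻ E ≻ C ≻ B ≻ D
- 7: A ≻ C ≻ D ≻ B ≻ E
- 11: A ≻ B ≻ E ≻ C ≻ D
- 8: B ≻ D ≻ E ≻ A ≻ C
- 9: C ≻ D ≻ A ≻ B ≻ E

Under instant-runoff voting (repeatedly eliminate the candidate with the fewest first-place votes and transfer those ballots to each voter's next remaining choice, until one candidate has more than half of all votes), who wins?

Round 1: A 25, B 8, C 9, D 9, E 0. E eliminated.
Round 2: A 25, B 8, C 9, D 9. B eliminated.
Round 3: A 25, C 9, D 17. C eliminated.
Round 4: A 25, D 26. D has a majority (≥26).

D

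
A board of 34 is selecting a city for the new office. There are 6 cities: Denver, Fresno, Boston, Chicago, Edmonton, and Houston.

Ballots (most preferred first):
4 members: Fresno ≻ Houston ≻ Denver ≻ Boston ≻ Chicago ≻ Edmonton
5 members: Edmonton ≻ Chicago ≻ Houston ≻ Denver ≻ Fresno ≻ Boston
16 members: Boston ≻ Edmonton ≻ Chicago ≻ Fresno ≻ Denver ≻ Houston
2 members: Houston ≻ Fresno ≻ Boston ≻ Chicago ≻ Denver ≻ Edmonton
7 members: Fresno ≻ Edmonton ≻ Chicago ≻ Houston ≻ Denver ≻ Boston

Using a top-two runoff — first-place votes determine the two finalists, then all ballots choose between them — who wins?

Fresno

Round 1 first-place votes: Denver 0, Fresno 11, Boston 16, Chicago 0, Edmonton 5, Houston 2. Boston and Fresno advance.
Runoff: Boston is ranked above Fresno on 16 ballots, Fresno above Boston on 18.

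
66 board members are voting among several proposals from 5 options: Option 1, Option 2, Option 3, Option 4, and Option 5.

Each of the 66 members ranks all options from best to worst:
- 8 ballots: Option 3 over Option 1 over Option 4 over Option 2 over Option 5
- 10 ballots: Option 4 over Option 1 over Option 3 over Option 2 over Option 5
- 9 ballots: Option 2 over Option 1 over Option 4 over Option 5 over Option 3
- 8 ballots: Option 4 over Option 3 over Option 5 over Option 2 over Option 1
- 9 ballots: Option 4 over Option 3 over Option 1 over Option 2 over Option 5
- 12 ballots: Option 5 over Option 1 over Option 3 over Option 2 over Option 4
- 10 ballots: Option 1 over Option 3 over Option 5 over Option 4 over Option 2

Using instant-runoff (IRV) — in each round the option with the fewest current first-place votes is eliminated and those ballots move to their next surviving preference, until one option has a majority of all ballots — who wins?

Option 1

Round 1: Option 1 10, Option 2 9, Option 3 8, Option 4 27, Option 5 12. Option 3 eliminated.
Round 2: Option 1 18, Option 2 9, Option 4 27, Option 5 12. Option 2 eliminated.
Round 3: Option 1 27, Option 4 27, Option 5 12. Option 5 eliminated.
Round 4: Option 1 39, Option 4 27. Option 1 has a majority (≥34).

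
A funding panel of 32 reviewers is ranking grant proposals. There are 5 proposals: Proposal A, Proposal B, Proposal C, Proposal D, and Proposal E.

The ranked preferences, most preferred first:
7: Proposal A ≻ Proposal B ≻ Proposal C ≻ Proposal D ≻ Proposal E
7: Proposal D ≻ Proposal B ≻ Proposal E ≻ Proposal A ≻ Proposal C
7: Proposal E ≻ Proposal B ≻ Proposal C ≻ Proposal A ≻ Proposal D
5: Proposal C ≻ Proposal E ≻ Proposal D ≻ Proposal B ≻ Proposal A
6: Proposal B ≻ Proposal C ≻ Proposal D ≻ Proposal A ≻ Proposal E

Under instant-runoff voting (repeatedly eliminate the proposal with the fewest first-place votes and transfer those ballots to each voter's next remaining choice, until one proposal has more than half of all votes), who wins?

Round 1: Proposal A 7, Proposal B 6, Proposal C 5, Proposal D 7, Proposal E 7. Proposal C eliminated.
Round 2: Proposal A 7, Proposal B 6, Proposal D 7, Proposal E 12. Proposal B eliminated.
Round 3: Proposal A 7, Proposal D 13, Proposal E 12. Proposal A eliminated.
Round 4: Proposal D 20, Proposal E 12. Proposal D has a majority (≥17).

Proposal D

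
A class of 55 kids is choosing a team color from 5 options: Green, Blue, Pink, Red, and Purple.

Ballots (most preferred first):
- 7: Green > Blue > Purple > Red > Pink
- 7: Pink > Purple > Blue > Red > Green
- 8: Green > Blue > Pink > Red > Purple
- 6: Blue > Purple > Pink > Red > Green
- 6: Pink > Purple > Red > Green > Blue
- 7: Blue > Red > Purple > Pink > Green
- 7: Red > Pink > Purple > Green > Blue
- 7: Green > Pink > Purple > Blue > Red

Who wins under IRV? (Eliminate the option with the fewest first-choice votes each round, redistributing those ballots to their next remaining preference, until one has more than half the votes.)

Pink

Round 1: Green 22, Blue 13, Pink 13, Red 7, Purple 0. Purple eliminated.
Round 2: Green 22, Blue 13, Pink 13, Red 7. Red eliminated.
Round 3: Green 22, Blue 13, Pink 20. Blue eliminated.
Round 4: Green 22, Pink 33. Pink has a majority (≥28).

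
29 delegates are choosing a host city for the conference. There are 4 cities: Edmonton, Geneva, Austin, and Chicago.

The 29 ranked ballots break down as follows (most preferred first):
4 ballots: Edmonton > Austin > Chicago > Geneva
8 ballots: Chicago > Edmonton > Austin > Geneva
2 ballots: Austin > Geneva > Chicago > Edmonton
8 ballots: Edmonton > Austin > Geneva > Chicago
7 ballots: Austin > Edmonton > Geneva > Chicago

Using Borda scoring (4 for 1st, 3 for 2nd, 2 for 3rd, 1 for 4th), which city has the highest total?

Edmonton

Edmonton: 4×4 + 8×3 + 2×1 + 8×4 + 7×3 = 95
Geneva: 4×1 + 8×1 + 2×3 + 8×2 + 7×2 = 48
Austin: 4×3 + 8×2 + 2×4 + 8×3 + 7×4 = 88
Chicago: 4×2 + 8×4 + 2×2 + 8×1 + 7×1 = 59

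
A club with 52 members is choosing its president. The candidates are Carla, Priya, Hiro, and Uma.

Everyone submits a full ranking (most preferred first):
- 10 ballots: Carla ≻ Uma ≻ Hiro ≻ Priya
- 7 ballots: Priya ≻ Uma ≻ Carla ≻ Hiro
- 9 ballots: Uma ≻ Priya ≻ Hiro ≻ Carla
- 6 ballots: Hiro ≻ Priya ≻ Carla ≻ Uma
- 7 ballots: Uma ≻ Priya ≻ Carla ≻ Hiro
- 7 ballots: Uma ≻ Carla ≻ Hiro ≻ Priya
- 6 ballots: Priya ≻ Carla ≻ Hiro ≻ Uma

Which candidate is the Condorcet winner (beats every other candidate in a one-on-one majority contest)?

Uma

Uma vs Carla: 30–22
Uma vs Priya: 33–19
Uma vs Hiro: 40–12
Uma beats every other candidate.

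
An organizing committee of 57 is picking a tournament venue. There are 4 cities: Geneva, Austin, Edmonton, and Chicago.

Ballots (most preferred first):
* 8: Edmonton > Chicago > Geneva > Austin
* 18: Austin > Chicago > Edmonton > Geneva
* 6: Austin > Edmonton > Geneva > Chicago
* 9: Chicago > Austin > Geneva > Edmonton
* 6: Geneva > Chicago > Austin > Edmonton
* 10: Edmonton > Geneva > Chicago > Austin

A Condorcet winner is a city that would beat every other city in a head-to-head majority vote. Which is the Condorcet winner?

Chicago

Chicago vs Geneva: 35–22
Chicago vs Austin: 33–24
Chicago vs Edmonton: 33–24
Chicago beats every other city.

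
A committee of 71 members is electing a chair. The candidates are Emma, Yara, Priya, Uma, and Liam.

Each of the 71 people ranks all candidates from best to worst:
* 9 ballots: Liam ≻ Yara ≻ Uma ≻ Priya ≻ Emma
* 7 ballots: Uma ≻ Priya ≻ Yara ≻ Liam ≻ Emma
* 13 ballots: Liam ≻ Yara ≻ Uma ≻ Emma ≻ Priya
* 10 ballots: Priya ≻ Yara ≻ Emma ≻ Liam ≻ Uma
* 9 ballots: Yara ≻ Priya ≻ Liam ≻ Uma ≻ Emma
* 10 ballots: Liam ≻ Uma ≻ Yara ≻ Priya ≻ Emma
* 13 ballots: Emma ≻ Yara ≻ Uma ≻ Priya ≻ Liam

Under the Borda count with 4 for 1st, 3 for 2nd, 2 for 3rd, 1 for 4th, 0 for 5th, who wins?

Yara

Emma: 9×0 + 7×0 + 13×1 + 10×2 + 9×0 + 10×0 + 13×4 = 85
Yara: 9×3 + 7×2 + 13×3 + 10×3 + 9×4 + 10×2 + 13×3 = 205
Priya: 9×1 + 7×3 + 13×0 + 10×4 + 9×3 + 10×1 + 13×1 = 120
Uma: 9×2 + 7×4 + 13×2 + 10×0 + 9×1 + 10×3 + 13×2 = 137
Liam: 9×4 + 7×1 + 13×4 + 10×1 + 9×2 + 10×4 + 13×0 = 163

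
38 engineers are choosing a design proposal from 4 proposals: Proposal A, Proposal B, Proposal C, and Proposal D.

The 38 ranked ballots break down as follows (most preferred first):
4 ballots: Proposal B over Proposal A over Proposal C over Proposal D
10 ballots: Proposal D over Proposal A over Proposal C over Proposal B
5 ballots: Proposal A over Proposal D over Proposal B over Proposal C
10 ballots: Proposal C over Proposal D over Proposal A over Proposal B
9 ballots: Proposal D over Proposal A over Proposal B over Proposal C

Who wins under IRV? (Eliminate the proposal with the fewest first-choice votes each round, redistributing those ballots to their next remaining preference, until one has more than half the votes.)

Proposal D

Round 1: Proposal A 5, Proposal B 4, Proposal C 10, Proposal D 19. Proposal B eliminated.
Round 2: Proposal A 9, Proposal C 10, Proposal D 19. Proposal A eliminated.
Round 3: Proposal C 14, Proposal D 24. Proposal D has a majority (≥20).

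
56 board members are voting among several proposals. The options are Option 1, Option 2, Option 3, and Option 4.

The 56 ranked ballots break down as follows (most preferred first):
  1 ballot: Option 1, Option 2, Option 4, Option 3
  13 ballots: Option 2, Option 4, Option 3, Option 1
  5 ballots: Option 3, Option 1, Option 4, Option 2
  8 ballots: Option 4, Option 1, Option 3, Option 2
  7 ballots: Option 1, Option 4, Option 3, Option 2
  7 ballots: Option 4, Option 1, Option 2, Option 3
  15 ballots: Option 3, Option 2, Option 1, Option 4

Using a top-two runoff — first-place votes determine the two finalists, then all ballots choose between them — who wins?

Option 4

Round 1 first-place votes: Option 1 8, Option 2 13, Option 3 20, Option 4 15. Option 3 and Option 4 advance.
Runoff: Option 3 is ranked above Option 4 on 20 ballots, Option 4 above Option 3 on 36.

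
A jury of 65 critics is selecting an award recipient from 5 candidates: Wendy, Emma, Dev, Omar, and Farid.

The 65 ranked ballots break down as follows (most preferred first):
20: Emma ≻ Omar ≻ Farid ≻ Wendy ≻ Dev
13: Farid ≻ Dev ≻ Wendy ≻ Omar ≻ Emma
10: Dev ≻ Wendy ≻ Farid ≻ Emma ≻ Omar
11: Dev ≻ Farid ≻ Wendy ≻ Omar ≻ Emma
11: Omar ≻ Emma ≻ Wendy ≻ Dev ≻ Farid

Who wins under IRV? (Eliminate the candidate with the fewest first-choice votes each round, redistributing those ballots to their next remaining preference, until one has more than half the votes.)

Round 1: Wendy 0, Emma 20, Dev 21, Omar 11, Farid 13. Wendy eliminated.
Round 2: Emma 20, Dev 21, Omar 11, Farid 13. Omar eliminated.
Round 3: Emma 31, Dev 21, Farid 13. Farid eliminated.
Round 4: Emma 31, Dev 34. Dev has a majority (≥33).

Dev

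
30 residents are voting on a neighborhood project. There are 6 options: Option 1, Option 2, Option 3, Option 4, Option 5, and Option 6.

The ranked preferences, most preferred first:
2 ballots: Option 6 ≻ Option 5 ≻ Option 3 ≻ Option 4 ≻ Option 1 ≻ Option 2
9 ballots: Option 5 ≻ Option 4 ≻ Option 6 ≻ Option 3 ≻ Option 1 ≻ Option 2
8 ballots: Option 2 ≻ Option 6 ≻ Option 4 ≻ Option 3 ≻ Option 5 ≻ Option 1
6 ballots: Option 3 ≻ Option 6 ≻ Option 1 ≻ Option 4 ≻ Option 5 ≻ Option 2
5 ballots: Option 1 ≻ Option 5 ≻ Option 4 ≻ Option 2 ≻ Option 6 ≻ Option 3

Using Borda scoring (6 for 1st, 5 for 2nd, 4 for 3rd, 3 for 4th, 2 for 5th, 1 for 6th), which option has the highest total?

Option 1: 2×2 + 9×2 + 8×1 + 6×4 + 5×6 = 84
Option 2: 2×1 + 9×1 + 8×6 + 6×1 + 5×3 = 80
Option 3: 2×4 + 9×3 + 8×3 + 6×6 + 5×1 = 100
Option 4: 2×3 + 9×5 + 8×4 + 6×3 + 5×4 = 121
Option 5: 2×5 + 9×6 + 8×2 + 6×2 + 5×5 = 117
Option 6: 2×6 + 9×4 + 8×5 + 6×5 + 5×2 = 128

Option 6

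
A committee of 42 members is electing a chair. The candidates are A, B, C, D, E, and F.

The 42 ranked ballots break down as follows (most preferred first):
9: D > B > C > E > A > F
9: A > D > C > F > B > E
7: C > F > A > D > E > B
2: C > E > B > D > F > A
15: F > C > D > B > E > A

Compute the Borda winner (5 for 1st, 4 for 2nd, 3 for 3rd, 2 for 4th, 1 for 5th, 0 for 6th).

C

A: 9×1 + 9×5 + 7×3 + 2×0 + 15×0 = 75
B: 9×4 + 9×1 + 7×0 + 2×3 + 15×2 = 81
C: 9×3 + 9×3 + 7×5 + 2×5 + 15×4 = 159
D: 9×5 + 9×4 + 7×2 + 2×2 + 15×3 = 144
E: 9×2 + 9×0 + 7×1 + 2×4 + 15×1 = 48
F: 9×0 + 9×2 + 7×4 + 2×1 + 15×5 = 123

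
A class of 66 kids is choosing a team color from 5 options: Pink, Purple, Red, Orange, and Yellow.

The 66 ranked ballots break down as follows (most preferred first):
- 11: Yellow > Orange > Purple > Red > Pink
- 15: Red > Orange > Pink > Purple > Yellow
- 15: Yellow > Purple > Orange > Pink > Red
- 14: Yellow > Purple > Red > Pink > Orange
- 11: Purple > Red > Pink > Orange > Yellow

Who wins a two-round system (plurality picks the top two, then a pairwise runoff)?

Yellow

Round 1 first-place votes: Pink 0, Purple 11, Red 15, Orange 0, Yellow 40. Yellow and Red advance.
Runoff: Yellow is ranked above Red on 40 ballots, Red above Yellow on 26.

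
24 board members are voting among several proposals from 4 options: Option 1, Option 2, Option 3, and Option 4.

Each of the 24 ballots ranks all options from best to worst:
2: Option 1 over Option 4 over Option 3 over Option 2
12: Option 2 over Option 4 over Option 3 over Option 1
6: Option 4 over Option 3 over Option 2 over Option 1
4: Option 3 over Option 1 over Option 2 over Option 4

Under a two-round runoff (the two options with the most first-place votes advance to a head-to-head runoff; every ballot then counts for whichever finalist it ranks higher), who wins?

Round 1 first-place votes: Option 1 2, Option 2 12, Option 3 4, Option 4 6. Option 2 and Option 4 advance.
Runoff: Option 2 is ranked above Option 4 on 16 ballots, Option 4 above Option 2 on 8.

Option 2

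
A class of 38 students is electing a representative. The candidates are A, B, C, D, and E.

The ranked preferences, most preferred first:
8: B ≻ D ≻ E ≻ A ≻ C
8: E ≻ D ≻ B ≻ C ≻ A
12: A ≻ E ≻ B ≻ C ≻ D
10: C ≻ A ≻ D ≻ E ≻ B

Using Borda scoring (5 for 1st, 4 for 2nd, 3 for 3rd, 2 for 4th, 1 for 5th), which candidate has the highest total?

E

A: 8×2 + 8×1 + 12×5 + 10×4 = 124
B: 8×5 + 8×3 + 12×3 + 10×1 = 110
C: 8×1 + 8×2 + 12×2 + 10×5 = 98
D: 8×4 + 8×4 + 12×1 + 10×3 = 106
E: 8×3 + 8×5 + 12×4 + 10×2 = 132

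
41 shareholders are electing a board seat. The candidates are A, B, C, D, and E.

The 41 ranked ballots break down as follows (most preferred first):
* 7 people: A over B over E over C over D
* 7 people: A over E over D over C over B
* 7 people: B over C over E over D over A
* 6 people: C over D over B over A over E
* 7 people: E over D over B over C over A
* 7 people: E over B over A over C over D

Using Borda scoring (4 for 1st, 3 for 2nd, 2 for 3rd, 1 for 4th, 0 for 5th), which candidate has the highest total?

E

A: 7×4 + 7×4 + 7×0 + 6×1 + 7×0 + 7×2 = 76
B: 7×3 + 7×0 + 7×4 + 6×2 + 7×2 + 7×3 = 96
C: 7×1 + 7×1 + 7×3 + 6×4 + 7×1 + 7×1 = 73
D: 7×0 + 7×2 + 7×1 + 6×3 + 7×3 + 7×0 = 60
E: 7×2 + 7×3 + 7×2 + 6×0 + 7×4 + 7×4 = 105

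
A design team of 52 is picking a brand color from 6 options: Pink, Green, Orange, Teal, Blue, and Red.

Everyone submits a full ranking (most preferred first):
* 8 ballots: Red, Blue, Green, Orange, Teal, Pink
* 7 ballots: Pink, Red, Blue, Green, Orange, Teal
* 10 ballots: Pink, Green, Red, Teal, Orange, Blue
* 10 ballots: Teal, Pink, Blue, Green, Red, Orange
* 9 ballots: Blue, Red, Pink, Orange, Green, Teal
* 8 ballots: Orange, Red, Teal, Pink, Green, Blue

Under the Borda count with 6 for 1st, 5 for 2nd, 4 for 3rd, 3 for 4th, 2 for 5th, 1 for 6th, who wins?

Pink: 8×1 + 7×6 + 10×6 + 10×5 + 9×4 + 8×3 = 220
Green: 8×4 + 7×3 + 10×5 + 10×3 + 9×2 + 8×2 = 167
Orange: 8×3 + 7×2 + 10×2 + 10×1 + 9×3 + 8×6 = 143
Teal: 8×2 + 7×1 + 10×3 + 10×6 + 9×1 + 8×4 = 154
Blue: 8×5 + 7×4 + 10×1 + 10×4 + 9×6 + 8×1 = 180
Red: 8×6 + 7×5 + 10×4 + 10×2 + 9×5 + 8×5 = 228

Red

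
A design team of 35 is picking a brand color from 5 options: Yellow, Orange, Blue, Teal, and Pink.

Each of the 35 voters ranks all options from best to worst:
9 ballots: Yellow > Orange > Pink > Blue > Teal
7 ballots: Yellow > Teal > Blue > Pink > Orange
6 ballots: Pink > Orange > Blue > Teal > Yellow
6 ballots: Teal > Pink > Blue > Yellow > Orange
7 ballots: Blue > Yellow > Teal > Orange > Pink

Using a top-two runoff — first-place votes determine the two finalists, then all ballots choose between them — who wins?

Blue

Round 1 first-place votes: Yellow 16, Orange 0, Blue 7, Teal 6, Pink 6. Yellow and Blue advance.
Runoff: Yellow is ranked above Blue on 16 ballots, Blue above Yellow on 19.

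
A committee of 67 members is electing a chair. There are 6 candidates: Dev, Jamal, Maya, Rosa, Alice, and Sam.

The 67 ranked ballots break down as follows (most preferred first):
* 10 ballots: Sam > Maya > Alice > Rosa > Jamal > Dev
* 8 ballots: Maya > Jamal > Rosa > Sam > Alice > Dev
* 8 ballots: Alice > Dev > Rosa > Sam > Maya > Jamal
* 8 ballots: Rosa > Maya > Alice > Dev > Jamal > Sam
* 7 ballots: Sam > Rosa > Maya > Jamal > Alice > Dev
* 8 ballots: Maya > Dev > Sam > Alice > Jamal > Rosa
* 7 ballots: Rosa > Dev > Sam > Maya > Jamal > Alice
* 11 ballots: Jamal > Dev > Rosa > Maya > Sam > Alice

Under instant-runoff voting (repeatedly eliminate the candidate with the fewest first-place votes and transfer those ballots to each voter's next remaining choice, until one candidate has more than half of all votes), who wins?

Rosa

Round 1: Dev 0, Jamal 11, Maya 16, Rosa 15, Alice 8, Sam 17. Dev eliminated.
Round 2: Jamal 11, Maya 16, Rosa 15, Alice 8, Sam 17. Alice eliminated.
Round 3: Jamal 11, Maya 16, Rosa 23, Sam 17. Jamal eliminated.
Round 4: Maya 16, Rosa 34, Sam 17. Rosa has a majority (≥34).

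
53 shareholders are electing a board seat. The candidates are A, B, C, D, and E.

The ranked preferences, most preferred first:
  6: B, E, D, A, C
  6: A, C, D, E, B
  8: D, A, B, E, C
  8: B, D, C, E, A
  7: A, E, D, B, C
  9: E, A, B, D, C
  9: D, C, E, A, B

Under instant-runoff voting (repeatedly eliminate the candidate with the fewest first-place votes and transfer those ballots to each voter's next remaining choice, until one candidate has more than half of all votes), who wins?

D

Round 1: A 13, B 14, C 0, D 17, E 9. C eliminated.
Round 2: A 13, B 14, D 17, E 9. E eliminated.
Round 3: A 22, B 14, D 17. B eliminated.
Round 4: A 22, D 31. D has a majority (≥27).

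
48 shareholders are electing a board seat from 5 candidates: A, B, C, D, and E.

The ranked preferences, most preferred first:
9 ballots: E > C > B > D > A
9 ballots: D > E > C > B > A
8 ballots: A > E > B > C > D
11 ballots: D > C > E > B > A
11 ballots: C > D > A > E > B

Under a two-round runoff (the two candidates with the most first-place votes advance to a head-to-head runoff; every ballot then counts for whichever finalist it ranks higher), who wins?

C

Round 1 first-place votes: A 8, B 0, C 11, D 20, E 9. D and C advance.
Runoff: D is ranked above C on 20 ballots, C above D on 28.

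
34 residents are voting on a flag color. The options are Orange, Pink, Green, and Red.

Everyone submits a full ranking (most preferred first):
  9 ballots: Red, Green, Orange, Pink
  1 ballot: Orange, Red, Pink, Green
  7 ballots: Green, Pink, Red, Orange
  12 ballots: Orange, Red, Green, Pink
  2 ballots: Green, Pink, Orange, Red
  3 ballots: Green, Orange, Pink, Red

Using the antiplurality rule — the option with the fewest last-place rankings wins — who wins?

Green

Last-place votes: Orange 7, Pink 21, Green 1, Red 5.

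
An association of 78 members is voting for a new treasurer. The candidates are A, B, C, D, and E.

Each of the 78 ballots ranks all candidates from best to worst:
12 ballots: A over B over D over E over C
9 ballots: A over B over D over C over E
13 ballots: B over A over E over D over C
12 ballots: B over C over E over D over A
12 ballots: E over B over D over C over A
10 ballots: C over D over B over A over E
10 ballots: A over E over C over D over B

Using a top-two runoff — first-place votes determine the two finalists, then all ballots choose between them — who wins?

Round 1 first-place votes: A 31, B 25, C 10, D 0, E 12. A and B advance.
Runoff: A is ranked above B on 31 ballots, B above A on 47.

B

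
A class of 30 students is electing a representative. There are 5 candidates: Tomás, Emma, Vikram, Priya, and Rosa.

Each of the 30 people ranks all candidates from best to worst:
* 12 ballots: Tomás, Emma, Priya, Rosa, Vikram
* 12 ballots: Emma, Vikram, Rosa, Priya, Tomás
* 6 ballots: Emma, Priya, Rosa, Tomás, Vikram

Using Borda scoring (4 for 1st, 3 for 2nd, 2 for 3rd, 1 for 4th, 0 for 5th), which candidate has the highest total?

Emma

Tomás: 12×4 + 12×0 + 6×1 = 54
Emma: 12×3 + 12×4 + 6×4 = 108
Vikram: 12×0 + 12×3 + 6×0 = 36
Priya: 12×2 + 12×1 + 6×3 = 54
Rosa: 12×1 + 12×2 + 6×2 = 48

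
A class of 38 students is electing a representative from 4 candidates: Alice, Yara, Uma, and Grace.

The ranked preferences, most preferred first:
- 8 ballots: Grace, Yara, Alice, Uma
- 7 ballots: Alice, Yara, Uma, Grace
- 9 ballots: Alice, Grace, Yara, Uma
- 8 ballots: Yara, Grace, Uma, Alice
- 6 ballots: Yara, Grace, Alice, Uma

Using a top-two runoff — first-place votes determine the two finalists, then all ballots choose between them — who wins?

Yara

Round 1 first-place votes: Alice 16, Yara 14, Uma 0, Grace 8. Alice and Yara advance.
Runoff: Alice is ranked above Yara on 16 ballots, Yara above Alice on 22.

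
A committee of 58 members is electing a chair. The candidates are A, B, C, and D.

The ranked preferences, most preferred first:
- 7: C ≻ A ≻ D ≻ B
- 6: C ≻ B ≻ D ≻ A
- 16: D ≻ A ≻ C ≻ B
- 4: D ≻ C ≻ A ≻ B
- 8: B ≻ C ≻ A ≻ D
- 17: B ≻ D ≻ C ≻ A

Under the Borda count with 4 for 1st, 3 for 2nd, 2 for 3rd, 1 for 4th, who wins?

A: 7×3 + 6×1 + 16×3 + 4×2 + 8×2 + 17×1 = 116
B: 7×1 + 6×3 + 16×1 + 4×1 + 8×4 + 17×4 = 145
C: 7×4 + 6×4 + 16×2 + 4×3 + 8×3 + 17×2 = 154
D: 7×2 + 6×2 + 16×4 + 4×4 + 8×1 + 17×3 = 165

D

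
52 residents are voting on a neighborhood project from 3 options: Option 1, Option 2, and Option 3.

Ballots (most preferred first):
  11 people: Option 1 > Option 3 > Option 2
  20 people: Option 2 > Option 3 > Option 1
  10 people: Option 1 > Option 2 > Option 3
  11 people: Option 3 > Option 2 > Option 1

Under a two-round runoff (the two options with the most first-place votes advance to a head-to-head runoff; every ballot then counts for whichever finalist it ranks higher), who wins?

Option 2

Round 1 first-place votes: Option 1 21, Option 2 20, Option 3 11. Option 1 and Option 2 advance.
Runoff: Option 1 is ranked above Option 2 on 21 ballots, Option 2 above Option 1 on 31.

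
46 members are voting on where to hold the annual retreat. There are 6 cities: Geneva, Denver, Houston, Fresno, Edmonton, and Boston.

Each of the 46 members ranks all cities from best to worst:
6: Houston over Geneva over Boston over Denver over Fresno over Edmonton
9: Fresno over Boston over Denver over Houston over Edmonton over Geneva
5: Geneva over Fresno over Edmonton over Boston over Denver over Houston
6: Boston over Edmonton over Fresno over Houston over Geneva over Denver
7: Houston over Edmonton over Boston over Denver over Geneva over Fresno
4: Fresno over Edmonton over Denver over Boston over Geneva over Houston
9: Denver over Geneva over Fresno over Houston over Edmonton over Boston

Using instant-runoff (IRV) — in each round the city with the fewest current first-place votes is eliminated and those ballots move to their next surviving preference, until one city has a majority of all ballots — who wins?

Round 1: Geneva 5, Denver 9, Houston 13, Fresno 13, Edmonton 0, Boston 6. Edmonton eliminated.
Round 2: Geneva 5, Denver 9, Houston 13, Fresno 13, Boston 6. Geneva eliminated.
Round 3: Denver 9, Houston 13, Fresno 18, Boston 6. Boston eliminated.
Round 4: Denver 9, Houston 13, Fresno 24. Fresno has a majority (≥24).

Fresno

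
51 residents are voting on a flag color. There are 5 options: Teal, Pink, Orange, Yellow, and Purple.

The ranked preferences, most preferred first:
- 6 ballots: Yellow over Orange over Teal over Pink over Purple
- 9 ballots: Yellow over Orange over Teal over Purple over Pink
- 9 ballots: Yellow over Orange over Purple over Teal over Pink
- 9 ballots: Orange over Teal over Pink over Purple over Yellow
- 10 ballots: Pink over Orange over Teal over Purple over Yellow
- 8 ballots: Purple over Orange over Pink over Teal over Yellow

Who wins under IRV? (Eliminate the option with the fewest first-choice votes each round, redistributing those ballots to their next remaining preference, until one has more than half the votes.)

Orange

Round 1: Teal 0, Pink 10, Orange 9, Yellow 24, Purple 8. Teal eliminated.
Round 2: Pink 10, Orange 9, Yellow 24, Purple 8. Purple eliminated.
Round 3: Pink 10, Orange 17, Yellow 24. Pink eliminated.
Round 4: Orange 27, Yellow 24. Orange has a majority (≥26).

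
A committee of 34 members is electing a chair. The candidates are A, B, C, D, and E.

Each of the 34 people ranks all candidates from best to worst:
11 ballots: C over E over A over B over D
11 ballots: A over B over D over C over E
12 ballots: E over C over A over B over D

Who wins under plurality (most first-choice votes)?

First-place votes: A 11, B 0, C 11, D 0, E 12.

E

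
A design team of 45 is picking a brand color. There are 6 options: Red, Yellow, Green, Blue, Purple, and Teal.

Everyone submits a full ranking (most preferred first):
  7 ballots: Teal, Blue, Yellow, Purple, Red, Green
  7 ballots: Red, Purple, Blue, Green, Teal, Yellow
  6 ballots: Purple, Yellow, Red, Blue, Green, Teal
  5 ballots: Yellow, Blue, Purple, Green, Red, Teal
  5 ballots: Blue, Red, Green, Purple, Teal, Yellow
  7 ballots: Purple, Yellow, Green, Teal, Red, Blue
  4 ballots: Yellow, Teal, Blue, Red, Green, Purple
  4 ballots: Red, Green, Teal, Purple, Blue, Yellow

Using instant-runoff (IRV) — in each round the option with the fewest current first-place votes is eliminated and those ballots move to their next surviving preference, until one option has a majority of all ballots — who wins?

Round 1: Red 11, Yellow 9, Green 0, Blue 5, Purple 13, Teal 7. Green eliminated.
Round 2: Red 11, Yellow 9, Blue 5, Purple 13, Teal 7. Blue eliminated.
Round 3: Red 16, Yellow 9, Purple 13, Teal 7. Teal eliminated.
Round 4: Red 16, Yellow 16, Purple 13. Purple eliminated.
Round 5: Red 16, Yellow 29. Yellow has a majority (≥23).

Yellow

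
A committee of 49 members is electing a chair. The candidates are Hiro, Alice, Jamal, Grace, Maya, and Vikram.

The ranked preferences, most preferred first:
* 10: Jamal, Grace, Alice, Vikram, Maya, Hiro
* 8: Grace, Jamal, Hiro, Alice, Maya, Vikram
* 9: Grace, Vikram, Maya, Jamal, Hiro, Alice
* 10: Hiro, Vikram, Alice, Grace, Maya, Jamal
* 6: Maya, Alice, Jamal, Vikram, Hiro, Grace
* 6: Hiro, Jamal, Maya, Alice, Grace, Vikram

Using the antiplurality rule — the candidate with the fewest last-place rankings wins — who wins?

Maya

Last-place votes: Hiro 10, Alice 9, Jamal 10, Grace 6, Maya 0, Vikram 14.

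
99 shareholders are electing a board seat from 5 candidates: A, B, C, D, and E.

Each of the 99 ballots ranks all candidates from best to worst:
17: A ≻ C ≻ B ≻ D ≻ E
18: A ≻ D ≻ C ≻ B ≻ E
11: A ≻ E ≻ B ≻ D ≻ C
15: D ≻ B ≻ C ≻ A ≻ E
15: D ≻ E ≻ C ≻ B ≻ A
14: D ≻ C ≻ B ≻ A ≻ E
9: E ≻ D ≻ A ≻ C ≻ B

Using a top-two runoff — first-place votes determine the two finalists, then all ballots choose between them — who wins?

D

Round 1 first-place votes: A 46, B 0, C 0, D 44, E 9. A and D advance.
Runoff: A is ranked above D on 46 ballots, D above A on 53.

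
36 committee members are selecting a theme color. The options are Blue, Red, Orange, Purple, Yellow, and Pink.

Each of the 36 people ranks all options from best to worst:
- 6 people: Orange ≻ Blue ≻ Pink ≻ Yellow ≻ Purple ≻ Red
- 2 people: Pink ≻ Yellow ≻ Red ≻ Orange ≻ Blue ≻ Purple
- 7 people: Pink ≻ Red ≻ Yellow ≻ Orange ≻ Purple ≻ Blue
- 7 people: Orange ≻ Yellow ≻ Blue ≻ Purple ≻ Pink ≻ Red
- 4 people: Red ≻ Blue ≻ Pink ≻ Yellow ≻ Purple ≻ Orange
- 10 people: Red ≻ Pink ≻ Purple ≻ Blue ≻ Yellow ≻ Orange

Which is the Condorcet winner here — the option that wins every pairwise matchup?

Pink

Pink vs Blue: 19–17
Pink vs Red: 22–14
Pink vs Orange: 23–13
Pink vs Purple: 29–7
Pink vs Yellow: 29–7
Pink beats every other option.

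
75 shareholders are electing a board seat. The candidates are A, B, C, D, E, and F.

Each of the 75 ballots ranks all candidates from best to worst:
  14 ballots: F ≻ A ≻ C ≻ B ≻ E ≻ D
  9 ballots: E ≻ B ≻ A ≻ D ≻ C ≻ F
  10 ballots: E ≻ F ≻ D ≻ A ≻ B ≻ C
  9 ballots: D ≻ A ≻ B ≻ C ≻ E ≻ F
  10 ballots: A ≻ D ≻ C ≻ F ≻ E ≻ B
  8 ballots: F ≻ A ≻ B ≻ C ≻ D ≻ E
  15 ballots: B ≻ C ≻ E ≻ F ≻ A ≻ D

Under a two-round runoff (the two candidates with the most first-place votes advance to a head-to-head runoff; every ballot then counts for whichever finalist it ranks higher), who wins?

Round 1 first-place votes: A 10, B 15, C 0, D 9, E 19, F 22. F and E advance.
Runoff: F is ranked above E on 32 ballots, E above F on 43.

E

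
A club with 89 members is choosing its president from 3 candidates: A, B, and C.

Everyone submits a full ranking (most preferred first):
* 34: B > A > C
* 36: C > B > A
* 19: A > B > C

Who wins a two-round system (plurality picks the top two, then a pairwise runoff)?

Round 1 first-place votes: A 19, B 34, C 36. C and B advance.
Runoff: C is ranked above B on 36 ballots, B above C on 53.

B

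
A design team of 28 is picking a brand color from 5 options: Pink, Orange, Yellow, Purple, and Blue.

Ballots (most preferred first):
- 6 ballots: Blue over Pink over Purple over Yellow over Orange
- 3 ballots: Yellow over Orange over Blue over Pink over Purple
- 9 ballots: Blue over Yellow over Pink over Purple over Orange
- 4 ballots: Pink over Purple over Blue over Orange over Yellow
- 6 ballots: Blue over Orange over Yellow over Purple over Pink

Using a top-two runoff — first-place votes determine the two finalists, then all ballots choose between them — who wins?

Blue

Round 1 first-place votes: Pink 4, Orange 0, Yellow 3, Purple 0, Blue 21. Blue and Pink advance.
Runoff: Blue is ranked above Pink on 24 ballots, Pink above Blue on 4.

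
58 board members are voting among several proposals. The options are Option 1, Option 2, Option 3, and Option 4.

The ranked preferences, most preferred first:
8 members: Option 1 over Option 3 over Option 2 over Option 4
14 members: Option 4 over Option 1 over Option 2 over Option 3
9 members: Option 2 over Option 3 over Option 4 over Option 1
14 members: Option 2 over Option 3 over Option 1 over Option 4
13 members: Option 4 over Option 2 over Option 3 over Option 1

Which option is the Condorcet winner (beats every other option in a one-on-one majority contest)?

Option 2

Option 2 vs Option 1: 36–22
Option 2 vs Option 3: 50–8
Option 2 vs Option 4: 31–27
Option 2 beats every other option.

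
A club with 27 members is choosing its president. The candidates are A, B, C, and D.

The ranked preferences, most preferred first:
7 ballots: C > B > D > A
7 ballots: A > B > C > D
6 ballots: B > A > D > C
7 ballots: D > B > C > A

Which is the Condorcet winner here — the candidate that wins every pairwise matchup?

B

B vs A: 20–7
B vs C: 20–7
B vs D: 20–7
B beats every other candidate.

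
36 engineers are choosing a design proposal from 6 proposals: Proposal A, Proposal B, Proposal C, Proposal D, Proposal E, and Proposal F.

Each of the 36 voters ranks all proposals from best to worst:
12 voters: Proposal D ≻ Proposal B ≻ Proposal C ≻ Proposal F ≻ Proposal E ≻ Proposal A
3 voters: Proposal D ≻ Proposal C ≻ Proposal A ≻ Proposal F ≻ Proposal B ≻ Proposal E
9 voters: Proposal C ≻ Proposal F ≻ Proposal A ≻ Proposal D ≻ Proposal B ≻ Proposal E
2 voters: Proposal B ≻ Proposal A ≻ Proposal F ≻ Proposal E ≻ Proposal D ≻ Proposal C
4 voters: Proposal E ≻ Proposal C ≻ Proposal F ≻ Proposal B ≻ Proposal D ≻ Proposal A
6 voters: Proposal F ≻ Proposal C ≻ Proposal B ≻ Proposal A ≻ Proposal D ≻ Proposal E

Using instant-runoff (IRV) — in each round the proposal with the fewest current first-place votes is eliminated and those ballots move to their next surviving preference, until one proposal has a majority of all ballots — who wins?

Round 1: Proposal A 0, Proposal B 2, Proposal C 9, Proposal D 15, Proposal E 4, Proposal F 6. Proposal A eliminated.
Round 2: Proposal B 2, Proposal C 9, Proposal D 15, Proposal E 4, Proposal F 6. Proposal B eliminated.
Round 3: Proposal C 9, Proposal D 15, Proposal E 4, Proposal F 8. Proposal E eliminated.
Round 4: Proposal C 13, Proposal D 15, Proposal F 8. Proposal F eliminated.
Round 5: Proposal C 19, Proposal D 17. Proposal C has a majority (≥19).

Proposal C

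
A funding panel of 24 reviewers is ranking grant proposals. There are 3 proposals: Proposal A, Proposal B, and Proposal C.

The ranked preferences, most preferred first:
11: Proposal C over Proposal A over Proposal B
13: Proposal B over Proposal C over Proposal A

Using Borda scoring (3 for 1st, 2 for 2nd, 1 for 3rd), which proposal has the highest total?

Proposal A: 11×2 + 13×1 = 35
Proposal B: 11×1 + 13×3 = 50
Proposal C: 11×3 + 13×2 = 59

Proposal C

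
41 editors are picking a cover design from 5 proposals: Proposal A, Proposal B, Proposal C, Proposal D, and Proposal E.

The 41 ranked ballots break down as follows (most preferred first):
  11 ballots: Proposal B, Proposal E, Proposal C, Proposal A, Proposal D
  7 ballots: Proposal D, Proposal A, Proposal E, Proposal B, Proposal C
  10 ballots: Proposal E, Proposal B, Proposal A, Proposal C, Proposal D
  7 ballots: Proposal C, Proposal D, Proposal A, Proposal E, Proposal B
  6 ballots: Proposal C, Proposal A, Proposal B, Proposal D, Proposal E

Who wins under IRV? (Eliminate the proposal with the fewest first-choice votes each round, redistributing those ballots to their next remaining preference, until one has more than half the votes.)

Round 1: Proposal A 0, Proposal B 11, Proposal C 13, Proposal D 7, Proposal E 10. Proposal A eliminated.
Round 2: Proposal B 11, Proposal C 13, Proposal D 7, Proposal E 10. Proposal D eliminated.
Round 3: Proposal B 11, Proposal C 13, Proposal E 17. Proposal B eliminated.
Round 4: Proposal C 13, Proposal E 28. Proposal E has a majority (≥21).

Proposal E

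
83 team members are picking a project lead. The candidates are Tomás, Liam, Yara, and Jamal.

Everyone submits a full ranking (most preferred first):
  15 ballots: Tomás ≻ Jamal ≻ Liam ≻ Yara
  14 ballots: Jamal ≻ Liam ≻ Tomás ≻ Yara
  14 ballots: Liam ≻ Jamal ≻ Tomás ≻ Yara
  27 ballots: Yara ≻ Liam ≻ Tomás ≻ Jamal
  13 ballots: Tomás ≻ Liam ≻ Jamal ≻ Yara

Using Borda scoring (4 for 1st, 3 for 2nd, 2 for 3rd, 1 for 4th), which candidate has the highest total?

Liam

Tomás: 15×4 + 14×2 + 14×2 + 27×2 + 13×4 = 222
Liam: 15×2 + 14×3 + 14×4 + 27×3 + 13×3 = 248
Yara: 15×1 + 14×1 + 14×1 + 27×4 + 13×1 = 164
Jamal: 15×3 + 14×4 + 14×3 + 27×1 + 13×2 = 196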